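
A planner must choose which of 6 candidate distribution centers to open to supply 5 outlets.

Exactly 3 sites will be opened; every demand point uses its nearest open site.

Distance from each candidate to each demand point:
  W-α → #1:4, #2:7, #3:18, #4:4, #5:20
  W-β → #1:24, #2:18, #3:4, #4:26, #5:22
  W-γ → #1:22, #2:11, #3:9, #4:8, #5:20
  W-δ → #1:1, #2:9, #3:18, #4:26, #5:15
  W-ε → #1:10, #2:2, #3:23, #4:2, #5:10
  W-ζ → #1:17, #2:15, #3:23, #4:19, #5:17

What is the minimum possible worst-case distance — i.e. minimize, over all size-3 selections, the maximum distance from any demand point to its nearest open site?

Open {W-α, W-β, W-ε}.
  Farthest demand point is #5 at distance 10 (to W-ε); all others are ≤ 10.
With {W-α, W-γ, W-ε} the worst case is 10.
With {W-β, W-γ, W-ε} the worst case is 10.
No size-3 selection achieves below 10.

10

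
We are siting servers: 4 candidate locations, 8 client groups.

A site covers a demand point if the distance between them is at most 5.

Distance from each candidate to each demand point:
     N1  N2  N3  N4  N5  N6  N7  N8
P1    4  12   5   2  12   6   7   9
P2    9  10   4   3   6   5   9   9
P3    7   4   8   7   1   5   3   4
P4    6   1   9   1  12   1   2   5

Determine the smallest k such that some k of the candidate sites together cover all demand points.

Coverage sets (demand points within 5 of each site):
  P1: {N1, N3, N4}
  P2: {N3, N4, N6}
  P3: {N2, N5, N6, N7, N8}
  P4: {N2, N4, N6, N7, N8}
No single site covers all 8 demand points.
But {P1, P3} covers everything, so the minimum is 2.

2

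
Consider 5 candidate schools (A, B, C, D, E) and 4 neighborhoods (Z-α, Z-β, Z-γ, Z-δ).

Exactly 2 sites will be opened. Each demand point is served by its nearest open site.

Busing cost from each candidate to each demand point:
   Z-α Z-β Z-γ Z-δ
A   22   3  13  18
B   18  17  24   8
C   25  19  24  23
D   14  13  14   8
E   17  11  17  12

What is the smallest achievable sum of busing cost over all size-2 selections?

38

Open {A, D}.
  Z-α→D 14, Z-β→A 3, Z-γ→A 13, Z-δ→D 8  ⇒ total 38.
Compare {A, B}: total 42.
Compare {A, E}: total 45.
No size-2 selection does better; minimum is 38.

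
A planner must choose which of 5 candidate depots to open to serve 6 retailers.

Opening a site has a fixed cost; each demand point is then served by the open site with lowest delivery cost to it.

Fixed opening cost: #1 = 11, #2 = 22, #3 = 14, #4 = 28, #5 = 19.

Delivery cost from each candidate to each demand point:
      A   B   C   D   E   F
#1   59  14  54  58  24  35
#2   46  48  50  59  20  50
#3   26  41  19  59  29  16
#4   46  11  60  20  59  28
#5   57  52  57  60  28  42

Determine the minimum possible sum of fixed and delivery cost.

Open {#3, #4}: assign each demand point to its cheapest open site.
  A→#3 26, B→#4 11, C→#3 19, D→#4 20, E→#3 29, F→#3 16
  delivery cost 121, fixed 42 → total 163.
Compare {#1, #3, #4}: delivery cost 116 + fixed 53 = 169.
Compare {#2, #3, #4}: delivery cost 112 + fixed 64 = 176.
Compare {#3, #4, #5}: delivery cost 120 + fixed 61 = 181.
All other subsets cost ≥ 169. Minimum total cost: 163.

163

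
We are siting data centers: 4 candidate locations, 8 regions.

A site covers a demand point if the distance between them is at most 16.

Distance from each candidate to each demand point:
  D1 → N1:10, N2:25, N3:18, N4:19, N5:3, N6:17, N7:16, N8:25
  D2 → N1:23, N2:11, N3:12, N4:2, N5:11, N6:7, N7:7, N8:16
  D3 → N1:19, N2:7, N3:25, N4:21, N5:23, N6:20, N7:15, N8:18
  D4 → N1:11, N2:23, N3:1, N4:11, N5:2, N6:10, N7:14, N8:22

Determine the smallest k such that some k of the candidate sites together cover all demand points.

2

Coverage sets (demand points within 16 of each site):
  D1: {N1, N5, N7}
  D2: {N2, N3, N4, N5, N6, N7, N8}
  D3: {N2, N7}
  D4: {N1, N3, N4, N5, N6, N7}
No single site covers all 8 demand points.
But {D1, D2} covers everything, so the minimum is 2.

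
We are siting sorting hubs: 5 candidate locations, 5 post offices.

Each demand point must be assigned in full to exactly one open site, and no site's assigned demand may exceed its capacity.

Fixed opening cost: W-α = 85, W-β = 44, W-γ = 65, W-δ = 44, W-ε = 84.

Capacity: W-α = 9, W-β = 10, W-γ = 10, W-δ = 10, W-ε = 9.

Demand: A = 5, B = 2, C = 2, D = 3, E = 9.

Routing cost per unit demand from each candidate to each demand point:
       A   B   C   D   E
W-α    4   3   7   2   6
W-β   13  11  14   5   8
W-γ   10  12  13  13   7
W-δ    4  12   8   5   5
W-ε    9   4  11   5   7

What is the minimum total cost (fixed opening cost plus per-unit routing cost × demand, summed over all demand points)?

Open {W-α, W-β, W-δ}; cheapest assignment that respects the capacities:
  W-α (cap 9, load 9): A, B, C — cost 5×4 + 2×3 + 2×7 = 40
  W-β (cap 10, load 3): D — cost 3×5 = 15
  W-δ (cap 10, load 9): E — cost 9×5 = 45
  Shipping 100, fixed 173 → total 273.
  Any other capacity-feasible assignment to {W-α, W-β, W-δ} ships for at least 100.
Compare {W-β, W-γ, W-δ}: its best feasible assignment gives total 289.
Compare {W-α, W-γ, W-δ}: its best feasible assignment gives total 303.
Every other set of open sites that can feasibly serve all demand totals ≥ 289 even under its best assignment. Minimum: 273.

273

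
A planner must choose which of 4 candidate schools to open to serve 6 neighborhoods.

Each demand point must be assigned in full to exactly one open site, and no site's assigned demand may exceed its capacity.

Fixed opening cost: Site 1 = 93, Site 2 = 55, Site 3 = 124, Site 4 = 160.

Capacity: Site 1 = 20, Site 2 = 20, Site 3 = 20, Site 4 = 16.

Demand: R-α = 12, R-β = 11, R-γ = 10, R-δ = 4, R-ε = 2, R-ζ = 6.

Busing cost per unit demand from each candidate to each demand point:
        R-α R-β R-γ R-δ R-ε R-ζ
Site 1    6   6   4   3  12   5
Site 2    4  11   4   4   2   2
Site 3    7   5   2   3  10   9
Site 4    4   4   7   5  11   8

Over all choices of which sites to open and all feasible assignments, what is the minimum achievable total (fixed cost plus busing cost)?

434

Open {Site 1, Site 2, Site 3}; cheapest assignment that respects the capacities:
  Site 1 (cap 20, load 15): R-β, R-δ — cost 11×6 + 4×3 = 78
  Site 2 (cap 20, load 20): R-α, R-ε, R-ζ — cost 12×4 + 2×2 + 6×2 = 64
  Site 3 (cap 20, load 10): R-γ — cost 10×2 = 20
  Shipping 162, fixed 272 → total 434.
  Any other capacity-feasible assignment to {Site 1, Site 2, Site 3} ships for at least 162.
Compare {Site 1, Site 2, Site 4}: its best feasible assignment gives total 468.
Compare {Site 2, Site 3, Site 4}: its best feasible assignment gives total 479.
Every other set of open sites that can feasibly serve all demand totals ≥ 468 even under its best assignment. Minimum: 434.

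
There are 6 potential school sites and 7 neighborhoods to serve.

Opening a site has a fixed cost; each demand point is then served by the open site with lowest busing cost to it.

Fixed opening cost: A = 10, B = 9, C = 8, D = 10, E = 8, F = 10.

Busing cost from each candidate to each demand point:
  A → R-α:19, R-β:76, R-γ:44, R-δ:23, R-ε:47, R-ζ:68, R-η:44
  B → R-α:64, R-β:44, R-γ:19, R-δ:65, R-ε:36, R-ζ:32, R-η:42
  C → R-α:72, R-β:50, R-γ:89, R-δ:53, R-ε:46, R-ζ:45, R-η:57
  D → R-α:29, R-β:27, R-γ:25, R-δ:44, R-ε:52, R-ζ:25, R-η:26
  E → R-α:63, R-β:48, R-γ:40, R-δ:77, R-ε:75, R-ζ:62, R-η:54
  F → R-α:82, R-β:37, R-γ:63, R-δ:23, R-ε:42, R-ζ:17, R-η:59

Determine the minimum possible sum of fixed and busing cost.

Open {A, B, D}: assign each demand point to its cheapest open site.
  R-α→A 19, R-β→D 27, R-γ→B 19, R-δ→A 23, R-ε→B 36, R-ζ→D 25, R-η→D 26
  busing cost 175, fixed 29 → total 204.
Compare {B, D, F}: busing cost 177 + fixed 29 = 206.
Compare {A, B, D, F}: busing cost 167 + fixed 39 = 206.
Compare {D, F}: busing cost 189 + fixed 20 = 209.
All other subsets cost ≥ 206. Minimum total cost: 204.

204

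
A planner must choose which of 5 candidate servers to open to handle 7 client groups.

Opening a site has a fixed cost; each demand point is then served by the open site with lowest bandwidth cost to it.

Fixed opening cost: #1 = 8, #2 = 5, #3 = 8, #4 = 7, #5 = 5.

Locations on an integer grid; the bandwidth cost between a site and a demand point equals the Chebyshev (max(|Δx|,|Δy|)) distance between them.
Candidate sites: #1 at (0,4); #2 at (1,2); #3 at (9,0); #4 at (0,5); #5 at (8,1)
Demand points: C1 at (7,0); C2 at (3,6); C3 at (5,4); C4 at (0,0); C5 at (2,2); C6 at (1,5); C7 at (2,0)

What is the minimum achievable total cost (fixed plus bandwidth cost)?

26

Open {#2, #5}: assign each demand point to its cheapest open site.
  C1→#5 1, C2→#2 4, C3→#5 3, C4→#2 2, C5→#2 1, C6→#2 3, C7→#2 2
  bandwidth cost 16, fixed 10 → total 26.
Compare {#2}: bandwidth cost 22 + fixed 5 = 27.
Compare {#2, #4, #5}: bandwidth cost 13 + fixed 17 = 30.
Compare {#1, #5}: bandwidth cost 18 + fixed 13 = 31.
All other subsets cost ≥ 27. Minimum total cost: 26.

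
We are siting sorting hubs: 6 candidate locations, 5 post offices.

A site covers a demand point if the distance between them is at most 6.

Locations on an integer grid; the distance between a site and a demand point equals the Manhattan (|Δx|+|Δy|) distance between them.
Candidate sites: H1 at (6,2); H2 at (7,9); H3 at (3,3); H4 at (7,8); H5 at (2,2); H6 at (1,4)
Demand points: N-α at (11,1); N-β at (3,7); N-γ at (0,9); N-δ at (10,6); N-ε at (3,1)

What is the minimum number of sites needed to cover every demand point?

Coverage sets (demand points within 6 of each site):
  H1: {N-α, N-ε}
  H2: {N-β, N-δ}
  H3: {N-β, N-ε}
  H4: {N-β, N-δ}
  H5: {N-β, N-ε}
  H6: {N-β, N-γ, N-ε}
No 2 sites suffice: every size-2 union leaves at least one demand point uncovered.
But {H1, H2, H6} covers everything, so the minimum is 3.

3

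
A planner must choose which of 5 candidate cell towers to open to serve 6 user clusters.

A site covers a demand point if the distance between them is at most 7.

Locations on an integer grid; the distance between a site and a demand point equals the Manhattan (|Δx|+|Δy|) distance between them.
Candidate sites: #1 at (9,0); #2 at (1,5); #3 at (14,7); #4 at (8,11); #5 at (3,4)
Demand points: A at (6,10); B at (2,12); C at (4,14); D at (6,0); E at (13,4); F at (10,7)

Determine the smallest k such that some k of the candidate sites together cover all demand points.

3

Coverage sets (demand points within 7 of each site):
  #1: {D}
  #2: {}
  #3: {E, F}
  #4: {A, B, C, F}
  #5: {D}
No 2 sites suffice: every size-2 union leaves at least one demand point uncovered.
But {#1, #3, #4} covers everything, so the minimum is 3.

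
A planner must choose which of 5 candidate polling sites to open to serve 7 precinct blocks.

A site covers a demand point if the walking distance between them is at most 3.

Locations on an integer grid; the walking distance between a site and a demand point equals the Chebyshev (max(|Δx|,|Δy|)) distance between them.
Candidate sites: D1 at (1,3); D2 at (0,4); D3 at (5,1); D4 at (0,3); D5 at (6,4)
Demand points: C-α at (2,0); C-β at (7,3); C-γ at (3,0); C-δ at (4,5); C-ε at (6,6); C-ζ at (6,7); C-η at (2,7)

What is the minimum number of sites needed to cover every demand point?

Coverage sets (demand points within 3 of each site):
  D1: {C-α, C-γ, C-δ}
  D2: {C-η}
  D3: {C-α, C-β, C-γ}
  D4: {C-α, C-γ}
  D5: {C-β, C-δ, C-ε, C-ζ}
No 2 sites suffice: every size-2 union leaves at least one demand point uncovered.
But {D1, D2, D5} covers everything, so the minimum is 3.

3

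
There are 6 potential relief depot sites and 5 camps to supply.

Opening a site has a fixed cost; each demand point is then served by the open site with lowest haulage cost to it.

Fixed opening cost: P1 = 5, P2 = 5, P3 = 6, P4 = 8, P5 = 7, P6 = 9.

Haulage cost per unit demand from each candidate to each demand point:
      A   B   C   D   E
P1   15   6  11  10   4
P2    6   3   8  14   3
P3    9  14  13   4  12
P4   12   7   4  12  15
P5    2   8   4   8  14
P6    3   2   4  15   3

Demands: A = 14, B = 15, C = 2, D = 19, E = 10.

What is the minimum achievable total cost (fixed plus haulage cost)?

Open {P3, P5, P6}: assign each demand point to its cheapest open site.
  A→P5 14×2=28, B→P6 15×2=30, C→P5 2×4=8, D→P3 19×4=76, E→P6 10×3=30
  haulage cost 172, fixed 22 → total 194.
Compare {P1, P3, P5, P6}: haulage cost 172 + fixed 27 = 199.
Compare {P2, P3, P5, P6}: haulage cost 172 + fixed 27 = 199.
Compare {P3, P6}: haulage cost 186 + fixed 15 = 201.
All other subsets cost ≥ 199. Minimum total cost: 194.

194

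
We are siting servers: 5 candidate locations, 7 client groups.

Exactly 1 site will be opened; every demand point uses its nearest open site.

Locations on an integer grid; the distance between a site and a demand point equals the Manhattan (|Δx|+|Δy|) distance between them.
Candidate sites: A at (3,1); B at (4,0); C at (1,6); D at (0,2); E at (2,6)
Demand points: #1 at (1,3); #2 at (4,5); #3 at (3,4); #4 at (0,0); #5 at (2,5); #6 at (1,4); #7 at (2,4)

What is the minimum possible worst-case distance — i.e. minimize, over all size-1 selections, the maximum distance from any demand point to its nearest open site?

Open {A}.
  Farthest demand point is #2 at distance 5 (to A); all others are ≤ 5.
With {B} the worst case is 7.
With {C} the worst case is 7.
No size-1 selection achieves below 5.

5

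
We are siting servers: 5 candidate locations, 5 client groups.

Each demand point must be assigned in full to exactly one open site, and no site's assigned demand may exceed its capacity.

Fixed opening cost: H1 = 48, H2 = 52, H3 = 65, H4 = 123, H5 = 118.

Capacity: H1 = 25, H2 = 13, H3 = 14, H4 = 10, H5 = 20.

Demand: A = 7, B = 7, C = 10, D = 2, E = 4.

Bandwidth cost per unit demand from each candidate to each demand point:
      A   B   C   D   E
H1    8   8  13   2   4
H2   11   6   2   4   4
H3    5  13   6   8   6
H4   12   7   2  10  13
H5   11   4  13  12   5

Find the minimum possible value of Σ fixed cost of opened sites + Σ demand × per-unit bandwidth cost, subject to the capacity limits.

252

Open {H1, H2}; cheapest assignment that respects the capacities:
  H1 (cap 25, load 20): A, B, D, E — cost 7×8 + 7×8 + 2×2 + 4×4 = 132
  H2 (cap 13, load 10): C — cost 10×2 = 20
  Shipping 152, fixed 100 → total 252.
  Any other capacity-feasible assignment to {H1, H2} ships for at least 152.
Compare {H1, H2, H3}: its best feasible assignment gives total 296.
Compare {H1, H3}: its best feasible assignment gives total 305.
Every other set of open sites that can feasibly serve all demand totals ≥ 296 even under its best assignment. Minimum: 252.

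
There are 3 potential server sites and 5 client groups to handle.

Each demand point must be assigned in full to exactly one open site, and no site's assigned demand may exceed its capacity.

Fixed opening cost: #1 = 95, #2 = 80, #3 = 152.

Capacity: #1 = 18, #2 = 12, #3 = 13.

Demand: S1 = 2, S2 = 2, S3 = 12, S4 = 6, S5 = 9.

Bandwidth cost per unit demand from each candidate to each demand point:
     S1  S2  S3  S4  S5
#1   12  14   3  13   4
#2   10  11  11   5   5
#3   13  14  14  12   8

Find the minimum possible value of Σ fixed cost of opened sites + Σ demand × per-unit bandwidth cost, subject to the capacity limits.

Open {#1, #3}; cheapest assignment that respects the capacities:
  #1 (cap 18, load 18): S3, S4 — cost 12×3 + 6×13 = 114
  #3 (cap 13, load 13): S1, S2, S5 — cost 2×13 + 2×14 + 9×8 = 126
  Shipping 240, fixed 247 → total 487.
  Any other capacity-feasible assignment to {#1, #3} ships for at least 240.
Compare {#1, #2, #3}: its best feasible assignment gives total 507.
Every other set of open sites that can feasibly serve all demand totals ≥ 507 even under its best assignment. Minimum: 487.

487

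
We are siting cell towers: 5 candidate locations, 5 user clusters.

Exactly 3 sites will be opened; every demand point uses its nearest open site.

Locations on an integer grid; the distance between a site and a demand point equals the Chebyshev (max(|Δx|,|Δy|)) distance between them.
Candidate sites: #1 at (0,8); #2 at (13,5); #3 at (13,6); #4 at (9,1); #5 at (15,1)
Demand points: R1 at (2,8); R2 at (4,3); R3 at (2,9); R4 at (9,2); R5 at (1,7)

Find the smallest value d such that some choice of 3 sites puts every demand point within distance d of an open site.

Open {#1, #2, #3}.
  Farthest demand point is R2 at distance 5 (to #1); all others are ≤ 5.
With {#1, #2, #4} the worst case is 5.
With {#1, #2, #5} the worst case is 5.
No size-3 selection achieves below 5.

5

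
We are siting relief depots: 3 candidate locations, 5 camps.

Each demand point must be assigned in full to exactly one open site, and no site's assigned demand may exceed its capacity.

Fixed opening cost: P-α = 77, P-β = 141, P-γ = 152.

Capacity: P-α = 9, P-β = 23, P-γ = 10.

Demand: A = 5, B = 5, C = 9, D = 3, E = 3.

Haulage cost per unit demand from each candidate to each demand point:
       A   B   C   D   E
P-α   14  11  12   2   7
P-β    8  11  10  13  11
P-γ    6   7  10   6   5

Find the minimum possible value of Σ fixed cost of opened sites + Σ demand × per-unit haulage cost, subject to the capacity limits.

430

Open {P-α, P-β}; cheapest assignment that respects the capacities:
  P-α (cap 9, load 6): D, E — cost 3×2 + 3×7 = 27
  P-β (cap 23, load 19): A, B, C — cost 5×8 + 5×11 + 9×10 = 185
  Shipping 212, fixed 218 → total 430.
  Any other capacity-feasible assignment to {P-α, P-β} ships for at least 212.
Compare {P-β, P-γ}: its best feasible assignment gives total 509.
Compare {P-α, P-β, P-γ}: its best feasible assignment gives total 552.
Every other set of open sites that can feasibly serve all demand totals ≥ 509 even under its best assignment. Minimum: 430.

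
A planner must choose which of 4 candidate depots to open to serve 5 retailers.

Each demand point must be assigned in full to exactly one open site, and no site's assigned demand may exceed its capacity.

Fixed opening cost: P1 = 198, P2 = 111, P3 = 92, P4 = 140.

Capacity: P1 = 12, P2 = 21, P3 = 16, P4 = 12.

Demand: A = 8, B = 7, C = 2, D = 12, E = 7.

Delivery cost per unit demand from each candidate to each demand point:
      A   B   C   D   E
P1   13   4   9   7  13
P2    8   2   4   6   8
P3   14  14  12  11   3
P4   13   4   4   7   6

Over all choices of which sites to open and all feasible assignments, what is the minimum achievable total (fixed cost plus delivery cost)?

Open {P2, P3}; cheapest assignment that respects the capacities:
  P2 (cap 21, load 21): B, C, D — cost 7×2 + 2×4 + 12×6 = 94
  P3 (cap 16, load 15): A, E — cost 8×14 + 7×3 = 133
  Shipping 227, fixed 203 → total 430.
  Any other capacity-feasible assignment to {P2, P3} ships for at least 227.
Compare {P2, P3, P4}: its best feasible assignment gives total 534.
Compare {P1, P2, P3}: its best feasible assignment gives total 592.
Every other set of open sites that can feasibly serve all demand totals ≥ 534 even under its best assignment. Minimum: 430.

430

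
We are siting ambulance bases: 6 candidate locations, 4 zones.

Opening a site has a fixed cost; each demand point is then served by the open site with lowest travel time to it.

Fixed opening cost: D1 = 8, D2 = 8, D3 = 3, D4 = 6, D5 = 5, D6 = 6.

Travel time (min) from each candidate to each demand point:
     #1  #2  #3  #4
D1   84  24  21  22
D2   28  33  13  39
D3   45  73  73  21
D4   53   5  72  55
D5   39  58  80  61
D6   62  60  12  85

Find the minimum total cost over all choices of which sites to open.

Open {D2, D3, D4}: assign each demand point to its cheapest open site.
  #1→D2 28, #2→D4 5, #3→D2 13, #4→D3 21
  travel time 67, fixed 17 → total 84.
Compare {D2, D3, D4, D5}: travel time 67 + fixed 22 = 89.
Compare {D2, D3, D4, D6}: travel time 66 + fixed 23 = 89.
Compare {D1, D2, D4}: travel time 68 + fixed 22 = 90.
All other subsets cost ≥ 89. Minimum total cost: 84.

84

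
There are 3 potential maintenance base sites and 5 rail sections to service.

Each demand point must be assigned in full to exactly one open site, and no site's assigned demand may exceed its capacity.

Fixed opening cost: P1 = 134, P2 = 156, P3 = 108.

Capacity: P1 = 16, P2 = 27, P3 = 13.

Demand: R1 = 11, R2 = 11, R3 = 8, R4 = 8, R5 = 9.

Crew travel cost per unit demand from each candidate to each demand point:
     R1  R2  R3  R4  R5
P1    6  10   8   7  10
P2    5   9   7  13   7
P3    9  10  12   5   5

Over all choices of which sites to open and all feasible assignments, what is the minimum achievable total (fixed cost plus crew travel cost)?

Open {P1, P2, P3}; cheapest assignment that respects the capacities:
  P1 (cap 16, load 16): R3, R4 — cost 8×8 + 8×7 = 120
  P2 (cap 27, load 22): R1, R2 — cost 11×5 + 11×9 = 154
  P3 (cap 13, load 9): R5 — cost 9×5 = 45
  Shipping 319, fixed 398 → total 717.
  Any other capacity-feasible assignment to {P1, P2, P3} ships for at least 319.
Total demand is 47 and no other set of sites has combined capacity ≥ 47, so {P1, P2, P3} is the only feasible choice of open sites. Minimum: 717.

717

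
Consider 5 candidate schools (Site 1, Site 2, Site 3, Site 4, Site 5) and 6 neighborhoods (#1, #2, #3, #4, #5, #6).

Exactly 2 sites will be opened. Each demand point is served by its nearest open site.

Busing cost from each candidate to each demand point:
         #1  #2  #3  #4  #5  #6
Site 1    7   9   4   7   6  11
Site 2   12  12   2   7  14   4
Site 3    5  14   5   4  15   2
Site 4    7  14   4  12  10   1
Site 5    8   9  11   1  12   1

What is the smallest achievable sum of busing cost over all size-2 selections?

Open {Site 1, Site 5}.
  #1→Site 1 7, #2→Site 1 9, #3→Site 1 4, #4→Site 5 1, #5→Site 1 6, #6→Site 5 1  ⇒ total 28.
Compare {Site 1, Site 3}: total 30.
Compare {Site 4, Site 5}: total 32.
No size-2 selection does better; minimum is 28.

28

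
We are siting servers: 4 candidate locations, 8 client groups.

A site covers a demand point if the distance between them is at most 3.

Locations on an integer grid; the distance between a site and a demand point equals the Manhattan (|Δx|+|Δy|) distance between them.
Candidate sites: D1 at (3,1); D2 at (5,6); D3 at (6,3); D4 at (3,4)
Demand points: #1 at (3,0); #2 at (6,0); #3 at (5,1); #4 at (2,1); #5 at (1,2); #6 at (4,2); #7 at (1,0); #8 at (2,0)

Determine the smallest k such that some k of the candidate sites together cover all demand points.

2

Coverage sets (demand points within 3 of each site):
  D1: {#1, #3, #4, #5, #6, #7, #8}
  D2: {}
  D3: {#2, #3, #6}
  D4: {#6}
No single site covers all 8 demand points.
But {D1, D3} covers everything, so the minimum is 2.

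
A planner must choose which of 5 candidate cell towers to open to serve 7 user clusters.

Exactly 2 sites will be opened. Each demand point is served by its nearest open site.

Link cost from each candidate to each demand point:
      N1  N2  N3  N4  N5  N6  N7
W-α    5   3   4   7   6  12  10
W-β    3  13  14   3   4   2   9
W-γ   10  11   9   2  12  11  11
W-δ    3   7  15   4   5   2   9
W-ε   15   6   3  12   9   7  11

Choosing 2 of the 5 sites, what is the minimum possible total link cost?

28

Open {W-α, W-β}.
  N1→W-β 3, N2→W-α 3, N3→W-α 4, N4→W-β 3, N5→W-β 4, N6→W-β 2, N7→W-β 9  ⇒ total 28.
Compare {W-α, W-δ}: total 30.
Compare {W-β, W-ε}: total 30.
No size-2 selection does better; minimum is 28.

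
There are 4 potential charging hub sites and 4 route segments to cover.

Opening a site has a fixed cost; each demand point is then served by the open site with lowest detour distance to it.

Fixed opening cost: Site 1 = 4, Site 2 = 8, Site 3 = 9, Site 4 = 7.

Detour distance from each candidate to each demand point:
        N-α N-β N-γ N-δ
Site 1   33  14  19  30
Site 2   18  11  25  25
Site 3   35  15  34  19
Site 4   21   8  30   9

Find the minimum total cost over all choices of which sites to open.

Open {Site 1, Site 4}: assign each demand point to its cheapest open site.
  N-α→Site 4 21, N-β→Site 4 8, N-γ→Site 1 19, N-δ→Site 4 9
  detour distance 57, fixed 11 → total 68.
Compare {Site 1, Site 2, Site 4}: detour distance 54 + fixed 19 = 73.
Compare {Site 4}: detour distance 68 + fixed 7 = 75.
Compare {Site 2, Site 4}: detour distance 60 + fixed 15 = 75.
All other subsets cost ≥ 73. Minimum total cost: 68.

68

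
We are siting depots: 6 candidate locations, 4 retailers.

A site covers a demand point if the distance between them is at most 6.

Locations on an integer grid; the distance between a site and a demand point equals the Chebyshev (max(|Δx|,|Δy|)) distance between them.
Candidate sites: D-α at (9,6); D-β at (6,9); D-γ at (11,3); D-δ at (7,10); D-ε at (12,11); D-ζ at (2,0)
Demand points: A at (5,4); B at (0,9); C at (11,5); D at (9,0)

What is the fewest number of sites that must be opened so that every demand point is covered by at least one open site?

2

Coverage sets (demand points within 6 of each site):
  D-α: {A, C, D}
  D-β: {A, B, C}
  D-γ: {A, C, D}
  D-δ: {A, C}
  D-ε: {C}
  D-ζ: {A}
No single site covers all 4 demand points.
But {D-α, D-β} covers everything, so the minimum is 2.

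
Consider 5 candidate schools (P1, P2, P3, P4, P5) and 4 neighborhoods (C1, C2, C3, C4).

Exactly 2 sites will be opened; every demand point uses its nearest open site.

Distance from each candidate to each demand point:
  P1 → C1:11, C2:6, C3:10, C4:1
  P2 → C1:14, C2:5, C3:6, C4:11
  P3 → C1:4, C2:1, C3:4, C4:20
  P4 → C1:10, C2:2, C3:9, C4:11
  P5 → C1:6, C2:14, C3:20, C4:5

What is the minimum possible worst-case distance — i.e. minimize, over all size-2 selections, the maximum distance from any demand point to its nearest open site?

Open {P1, P3}.
  Farthest demand point is C1 at distance 4 (to P3); all others are ≤ 4.
With {P3, P5} the worst case is 5.
With {P2, P5} the worst case is 6.
No size-2 selection achieves below 4.

4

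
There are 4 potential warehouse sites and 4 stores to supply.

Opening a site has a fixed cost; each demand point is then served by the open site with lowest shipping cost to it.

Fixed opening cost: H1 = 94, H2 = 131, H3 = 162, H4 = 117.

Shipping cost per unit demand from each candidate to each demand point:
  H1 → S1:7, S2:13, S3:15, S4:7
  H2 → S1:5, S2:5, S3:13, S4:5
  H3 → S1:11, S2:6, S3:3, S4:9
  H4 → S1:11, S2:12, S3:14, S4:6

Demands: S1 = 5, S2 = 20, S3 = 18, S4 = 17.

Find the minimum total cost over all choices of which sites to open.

Open {H3}: assign each demand point to its cheapest open site.
  S1→H3 5×11=55, S2→H3 20×6=120, S3→H3 18×3=54, S4→H3 17×9=153
  shipping cost 382, fixed 162 → total 544.
Compare {H2, H3}: shipping cost 264 + fixed 293 = 557.
Compare {H2}: shipping cost 444 + fixed 131 = 575.
Compare {H1, H3}: shipping cost 328 + fixed 256 = 584.
All other subsets cost ≥ 557. Minimum total cost: 544.

544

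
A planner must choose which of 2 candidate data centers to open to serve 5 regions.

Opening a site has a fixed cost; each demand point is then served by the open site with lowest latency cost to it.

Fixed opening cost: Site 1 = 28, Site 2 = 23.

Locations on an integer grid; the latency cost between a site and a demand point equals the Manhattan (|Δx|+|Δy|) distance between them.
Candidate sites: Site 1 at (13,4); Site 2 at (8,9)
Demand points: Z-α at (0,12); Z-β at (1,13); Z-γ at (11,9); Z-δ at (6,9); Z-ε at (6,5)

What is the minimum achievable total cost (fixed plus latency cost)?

Open {Site 2}: assign each demand point to its cheapest open site.
  Z-α→Site 2 11, Z-β→Site 2 11, Z-γ→Site 2 3, Z-δ→Site 2 2, Z-ε→Site 2 6
  latency cost 33, fixed 23 → total 56.
Compare {Site 1, Site 2}: latency cost 33 + fixed 51 = 84.
Compare {Site 1}: latency cost 69 + fixed 28 = 97.

56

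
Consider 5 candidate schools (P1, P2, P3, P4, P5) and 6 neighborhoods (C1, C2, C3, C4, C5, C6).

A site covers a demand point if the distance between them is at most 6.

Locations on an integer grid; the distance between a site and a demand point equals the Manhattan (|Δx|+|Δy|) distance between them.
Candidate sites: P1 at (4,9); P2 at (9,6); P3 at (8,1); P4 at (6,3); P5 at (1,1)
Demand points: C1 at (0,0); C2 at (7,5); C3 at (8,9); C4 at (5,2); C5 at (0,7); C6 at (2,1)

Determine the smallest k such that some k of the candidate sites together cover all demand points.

Coverage sets (demand points within 6 of each site):
  P1: {C3, C5}
  P2: {C2, C3}
  P3: {C2, C4, C6}
  P4: {C2, C4, C6}
  P5: {C1, C4, C6}
No 2 sites suffice: every size-2 union leaves at least one demand point uncovered.
But {P1, P2, P5} covers everything, so the minimum is 3.

3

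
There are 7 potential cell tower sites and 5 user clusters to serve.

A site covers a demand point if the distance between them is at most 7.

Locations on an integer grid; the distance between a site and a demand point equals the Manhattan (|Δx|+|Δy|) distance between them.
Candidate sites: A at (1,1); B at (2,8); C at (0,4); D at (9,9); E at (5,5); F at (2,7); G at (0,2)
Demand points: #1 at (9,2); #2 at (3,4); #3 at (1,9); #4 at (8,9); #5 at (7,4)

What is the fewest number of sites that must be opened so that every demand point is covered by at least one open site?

2

Coverage sets (demand points within 7 of each site):
  A: {#2}
  B: {#2, #3, #4}
  C: {#2, #3, #5}
  D: {#1, #4, #5}
  E: {#1, #2, #4, #5}
  F: {#2, #3}
  G: {#2}
No single site covers all 5 demand points.
But {B, D} covers everything, so the minimum is 2.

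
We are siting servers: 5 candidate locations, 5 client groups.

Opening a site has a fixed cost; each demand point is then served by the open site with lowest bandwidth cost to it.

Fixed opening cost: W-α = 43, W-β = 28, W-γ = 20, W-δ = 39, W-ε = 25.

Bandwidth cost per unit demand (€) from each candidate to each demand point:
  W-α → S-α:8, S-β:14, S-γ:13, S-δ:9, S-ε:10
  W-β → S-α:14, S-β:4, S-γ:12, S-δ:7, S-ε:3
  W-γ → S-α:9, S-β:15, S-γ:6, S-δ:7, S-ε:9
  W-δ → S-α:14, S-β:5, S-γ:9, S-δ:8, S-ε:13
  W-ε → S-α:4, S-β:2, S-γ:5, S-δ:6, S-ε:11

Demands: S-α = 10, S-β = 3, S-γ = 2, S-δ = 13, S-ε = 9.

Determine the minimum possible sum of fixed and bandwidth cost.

214

Open {W-β, W-ε}: assign each demand point to its cheapest open site.
  S-α→W-ε 10×4=40, S-β→W-ε 3×2=6, S-γ→W-ε 2×5=10, S-δ→W-ε 13×6=78, S-ε→W-β 9×3=27
  bandwidth cost 161, fixed 53 → total 214.
Compare {W-β, W-γ, W-ε}: bandwidth cost 161 + fixed 73 = 234.
Compare {W-β, W-δ, W-ε}: bandwidth cost 161 + fixed 92 = 253.
Compare {W-α, W-β, W-ε}: bandwidth cost 161 + fixed 96 = 257.
All other subsets cost ≥ 234. Minimum total cost: 214.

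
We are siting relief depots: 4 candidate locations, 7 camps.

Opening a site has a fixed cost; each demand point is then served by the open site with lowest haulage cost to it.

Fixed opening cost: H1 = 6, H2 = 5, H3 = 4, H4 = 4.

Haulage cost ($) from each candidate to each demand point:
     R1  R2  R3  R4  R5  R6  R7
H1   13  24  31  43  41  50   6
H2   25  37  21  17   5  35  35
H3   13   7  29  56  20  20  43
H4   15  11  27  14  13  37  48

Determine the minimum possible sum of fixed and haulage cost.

Open {H1, H2, H3}: assign each demand point to its cheapest open site.
  R1→H1 13, R2→H3 7, R3→H2 21, R4→H2 17, R5→H2 5, R6→H3 20, R7→H1 6
  haulage cost 89, fixed 15 → total 104.
Compare {H1, H2, H3, H4}: haulage cost 86 + fixed 19 = 105.
Compare {H1, H3, H4}: haulage cost 100 + fixed 14 = 114.
Compare {H1, H2, H4}: haulage cost 105 + fixed 15 = 120.
All other subsets cost ≥ 105. Minimum total cost: 104.

104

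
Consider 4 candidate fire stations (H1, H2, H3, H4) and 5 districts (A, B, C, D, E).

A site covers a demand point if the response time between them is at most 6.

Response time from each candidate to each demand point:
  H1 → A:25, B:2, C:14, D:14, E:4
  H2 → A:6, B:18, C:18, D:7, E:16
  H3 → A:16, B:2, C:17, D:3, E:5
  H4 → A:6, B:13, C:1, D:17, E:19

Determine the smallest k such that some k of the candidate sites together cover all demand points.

Coverage sets (demand points within 6 of each site):
  H1: {B, E}
  H2: {A}
  H3: {B, D, E}
  H4: {A, C}
No single site covers all 5 demand points.
But {H3, H4} covers everything, so the minimum is 2.

2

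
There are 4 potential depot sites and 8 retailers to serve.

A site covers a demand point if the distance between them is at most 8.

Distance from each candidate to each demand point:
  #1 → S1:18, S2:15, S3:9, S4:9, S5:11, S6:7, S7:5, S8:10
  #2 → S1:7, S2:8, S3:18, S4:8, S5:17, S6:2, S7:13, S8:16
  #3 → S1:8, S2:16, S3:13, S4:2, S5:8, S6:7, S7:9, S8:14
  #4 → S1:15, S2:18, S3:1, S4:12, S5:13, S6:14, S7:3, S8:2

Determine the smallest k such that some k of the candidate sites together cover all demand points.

Coverage sets (demand points within 8 of each site):
  #1: {S6, S7}
  #2: {S1, S2, S4, S6}
  #3: {S1, S4, S5, S6}
  #4: {S3, S7, S8}
No 2 sites suffice: every size-2 union leaves at least one demand point uncovered.
But {#2, #3, #4} covers everything, so the minimum is 3.

3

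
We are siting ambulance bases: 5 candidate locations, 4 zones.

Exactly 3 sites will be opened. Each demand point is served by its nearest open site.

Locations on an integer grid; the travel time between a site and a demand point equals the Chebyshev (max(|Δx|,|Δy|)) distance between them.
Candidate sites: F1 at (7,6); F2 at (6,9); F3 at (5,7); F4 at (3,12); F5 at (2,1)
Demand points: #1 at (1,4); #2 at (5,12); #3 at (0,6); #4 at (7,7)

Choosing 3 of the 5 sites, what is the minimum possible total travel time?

Open {F1, F4, F5}.
  #1→F5 3, #2→F4 2, #3→F5 5, #4→F1 1  ⇒ total 11.
Compare {F1, F2, F5}: total 12.
Compare {F1, F3, F4}: total 12.
No size-3 selection does better; minimum is 11.

11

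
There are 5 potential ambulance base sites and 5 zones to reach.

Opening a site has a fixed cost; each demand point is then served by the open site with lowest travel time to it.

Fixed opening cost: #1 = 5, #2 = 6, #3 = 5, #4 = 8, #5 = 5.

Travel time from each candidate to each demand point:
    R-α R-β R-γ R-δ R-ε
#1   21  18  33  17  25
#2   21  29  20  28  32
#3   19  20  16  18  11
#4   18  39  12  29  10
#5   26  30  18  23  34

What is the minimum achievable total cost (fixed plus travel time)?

Open {#1, #4}: assign each demand point to its cheapest open site.
  R-α→#4 18, R-β→#1 18, R-γ→#4 12, R-δ→#1 17, R-ε→#4 10
  travel time 75, fixed 13 → total 88.
Compare {#3}: travel time 84 + fixed 5 = 89.
Compare {#1, #3}: travel time 81 + fixed 10 = 91.
Compare {#3, #4}: travel time 78 + fixed 13 = 91.
All other subsets cost ≥ 89. Minimum total cost: 88.

88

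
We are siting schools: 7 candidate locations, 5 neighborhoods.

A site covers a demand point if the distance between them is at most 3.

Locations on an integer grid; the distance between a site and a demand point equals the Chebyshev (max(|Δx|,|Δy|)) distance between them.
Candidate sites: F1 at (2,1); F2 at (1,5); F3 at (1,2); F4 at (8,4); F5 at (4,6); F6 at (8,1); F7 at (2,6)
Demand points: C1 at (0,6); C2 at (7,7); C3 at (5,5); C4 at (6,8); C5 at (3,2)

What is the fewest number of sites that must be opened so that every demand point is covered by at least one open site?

Coverage sets (demand points within 3 of each site):
  F1: {C5}
  F2: {C1, C5}
  F3: {C5}
  F4: {C2, C3}
  F5: {C2, C3, C4}
  F6: {}
  F7: {C1, C3}
No single site covers all 5 demand points.
But {F2, F5} covers everything, so the minimum is 2.

2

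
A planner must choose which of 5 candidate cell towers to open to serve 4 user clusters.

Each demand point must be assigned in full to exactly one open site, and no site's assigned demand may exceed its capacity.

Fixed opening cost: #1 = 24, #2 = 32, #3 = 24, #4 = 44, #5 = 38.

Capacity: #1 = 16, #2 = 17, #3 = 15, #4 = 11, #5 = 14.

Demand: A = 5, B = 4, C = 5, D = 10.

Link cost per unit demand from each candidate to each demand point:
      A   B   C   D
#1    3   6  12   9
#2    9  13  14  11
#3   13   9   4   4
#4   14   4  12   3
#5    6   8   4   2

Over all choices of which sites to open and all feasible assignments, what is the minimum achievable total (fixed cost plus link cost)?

Open {#1, #3}; cheapest assignment that respects the capacities:
  #1 (cap 16, load 9): A, B — cost 5×3 + 4×6 = 39
  #3 (cap 15, load 15): C, D — cost 5×4 + 10×4 = 60
  Shipping 99, fixed 48 → total 147.
  Any other capacity-feasible assignment to {#1, #3} ships for at least 99.
Compare {#1, #3, #5}: its best feasible assignment gives total 165.
Compare {#1, #2, #3}: its best feasible assignment gives total 179.
Every other set of open sites that can feasibly serve all demand totals ≥ 165 even under its best assignment. Minimum: 147.

147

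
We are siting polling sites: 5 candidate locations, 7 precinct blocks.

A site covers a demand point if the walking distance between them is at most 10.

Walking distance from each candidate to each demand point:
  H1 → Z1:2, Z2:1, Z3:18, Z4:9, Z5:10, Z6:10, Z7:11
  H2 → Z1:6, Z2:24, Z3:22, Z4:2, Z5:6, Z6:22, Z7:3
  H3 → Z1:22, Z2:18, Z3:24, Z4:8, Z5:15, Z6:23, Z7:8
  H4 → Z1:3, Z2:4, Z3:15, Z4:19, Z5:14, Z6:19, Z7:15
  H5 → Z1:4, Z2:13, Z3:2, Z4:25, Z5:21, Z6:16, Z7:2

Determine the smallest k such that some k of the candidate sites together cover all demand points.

Coverage sets (demand points within 10 of each site):
  H1: {Z1, Z2, Z4, Z5, Z6}
  H2: {Z1, Z4, Z5, Z7}
  H3: {Z4, Z7}
  H4: {Z1, Z2}
  H5: {Z1, Z3, Z7}
No single site covers all 7 demand points.
But {H1, H5} covers everything, so the minimum is 2.

2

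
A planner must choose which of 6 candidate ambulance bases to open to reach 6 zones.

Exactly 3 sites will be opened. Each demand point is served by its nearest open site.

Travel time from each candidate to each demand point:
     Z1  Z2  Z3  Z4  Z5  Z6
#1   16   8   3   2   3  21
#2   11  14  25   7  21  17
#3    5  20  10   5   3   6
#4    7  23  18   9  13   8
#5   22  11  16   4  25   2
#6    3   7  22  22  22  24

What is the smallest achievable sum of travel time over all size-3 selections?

Open {#1, #5, #6}.
  Z1→#6 3, Z2→#6 7, Z3→#1 3, Z4→#1 2, Z5→#1 3, Z6→#5 2  ⇒ total 20.
Compare {#1, #3, #5}: total 23.
Compare {#1, #3, #6}: total 24.
No size-3 selection does better; minimum is 20.

20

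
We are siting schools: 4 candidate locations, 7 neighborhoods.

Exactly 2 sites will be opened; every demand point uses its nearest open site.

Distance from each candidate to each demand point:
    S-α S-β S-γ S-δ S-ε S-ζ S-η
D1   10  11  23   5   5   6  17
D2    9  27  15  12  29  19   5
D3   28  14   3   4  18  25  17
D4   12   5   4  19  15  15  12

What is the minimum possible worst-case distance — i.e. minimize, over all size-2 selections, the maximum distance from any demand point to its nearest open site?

Open {D1, D4}.
  Farthest demand point is S-η at distance 12 (to D4); all others are ≤ 12.
With {D1, D2} the worst case is 15.
With {D2, D4} the worst case is 15.
No size-2 selection achieves below 12.

12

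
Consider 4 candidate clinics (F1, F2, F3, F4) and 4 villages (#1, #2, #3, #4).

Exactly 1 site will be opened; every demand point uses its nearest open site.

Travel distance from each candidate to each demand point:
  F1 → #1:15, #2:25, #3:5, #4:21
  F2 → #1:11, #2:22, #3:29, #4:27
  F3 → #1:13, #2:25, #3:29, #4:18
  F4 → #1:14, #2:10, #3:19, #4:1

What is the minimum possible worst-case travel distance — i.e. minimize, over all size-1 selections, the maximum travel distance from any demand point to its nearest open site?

19

Open {F4}.
  Farthest demand point is #3 at travel distance 19 (to F4); all others are ≤ 19.
With {F1} the worst case is 25.
With {F2} the worst case is 29.
No size-1 selection achieves below 19.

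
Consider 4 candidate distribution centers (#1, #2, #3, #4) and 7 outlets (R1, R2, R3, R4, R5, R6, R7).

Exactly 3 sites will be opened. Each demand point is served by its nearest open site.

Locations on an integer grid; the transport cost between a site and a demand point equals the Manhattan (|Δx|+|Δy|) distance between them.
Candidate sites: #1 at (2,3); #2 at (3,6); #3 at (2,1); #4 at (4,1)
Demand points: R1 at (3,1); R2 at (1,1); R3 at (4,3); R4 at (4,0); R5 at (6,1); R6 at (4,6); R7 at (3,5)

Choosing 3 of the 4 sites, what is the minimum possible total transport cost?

Open {#2, #3, #4}.
  R1→#3 1, R2→#3 1, R3→#4 2, R4→#4 1, R5→#4 2, R6→#2 1, R7→#2 1  ⇒ total 9.
Compare {#1, #2, #4}: total 11.
Compare {#1, #2, #3}: total 13.
No size-3 selection does better; minimum is 9.

9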